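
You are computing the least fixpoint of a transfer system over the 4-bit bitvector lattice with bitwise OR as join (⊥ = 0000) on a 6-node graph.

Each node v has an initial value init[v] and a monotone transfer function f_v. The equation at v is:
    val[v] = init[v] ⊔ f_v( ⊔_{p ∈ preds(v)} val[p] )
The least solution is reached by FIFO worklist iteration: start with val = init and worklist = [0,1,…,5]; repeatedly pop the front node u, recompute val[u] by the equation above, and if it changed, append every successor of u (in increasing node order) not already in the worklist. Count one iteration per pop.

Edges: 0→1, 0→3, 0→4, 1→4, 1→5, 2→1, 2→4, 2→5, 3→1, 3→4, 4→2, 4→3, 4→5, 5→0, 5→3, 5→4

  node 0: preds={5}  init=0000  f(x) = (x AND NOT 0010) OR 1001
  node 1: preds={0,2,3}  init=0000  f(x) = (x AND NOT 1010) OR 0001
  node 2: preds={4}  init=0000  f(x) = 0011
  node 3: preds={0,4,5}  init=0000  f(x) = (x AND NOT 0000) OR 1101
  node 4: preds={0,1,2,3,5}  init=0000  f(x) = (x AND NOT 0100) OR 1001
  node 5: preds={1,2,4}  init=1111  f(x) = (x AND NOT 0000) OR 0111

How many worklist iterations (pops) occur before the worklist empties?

9

Trace (9 dequeues):
  [1] u=0 | in 1111 | out 1101 | prev 0000 | push {}
  [2] u=1 | in 1101 | out 0101 | prev 0000 | push {}
  [3] u=2 | in 0000 | out 0011 | prev 0000 | push {1}
  [4] u=3 | in 1111 | out 1111 | prev 0000 | push {}
  [5] u=4 | in 1111 | out 1011 | prev 0000 | push {2,3}
  [6] u=5 | in 1111 | out 1111 | ==
  [7] u=1 | in 1111 | out 0101 | ==
  [8] u=2 | in 1011 | out 0011 | ==
  [9] u=3 | in 1111 | out 1111 | ==

Converged values:
  [0] 1101
  [1] 0101
  [2] 0011
  [3] 1111
  [4] 1011
  [5] 1111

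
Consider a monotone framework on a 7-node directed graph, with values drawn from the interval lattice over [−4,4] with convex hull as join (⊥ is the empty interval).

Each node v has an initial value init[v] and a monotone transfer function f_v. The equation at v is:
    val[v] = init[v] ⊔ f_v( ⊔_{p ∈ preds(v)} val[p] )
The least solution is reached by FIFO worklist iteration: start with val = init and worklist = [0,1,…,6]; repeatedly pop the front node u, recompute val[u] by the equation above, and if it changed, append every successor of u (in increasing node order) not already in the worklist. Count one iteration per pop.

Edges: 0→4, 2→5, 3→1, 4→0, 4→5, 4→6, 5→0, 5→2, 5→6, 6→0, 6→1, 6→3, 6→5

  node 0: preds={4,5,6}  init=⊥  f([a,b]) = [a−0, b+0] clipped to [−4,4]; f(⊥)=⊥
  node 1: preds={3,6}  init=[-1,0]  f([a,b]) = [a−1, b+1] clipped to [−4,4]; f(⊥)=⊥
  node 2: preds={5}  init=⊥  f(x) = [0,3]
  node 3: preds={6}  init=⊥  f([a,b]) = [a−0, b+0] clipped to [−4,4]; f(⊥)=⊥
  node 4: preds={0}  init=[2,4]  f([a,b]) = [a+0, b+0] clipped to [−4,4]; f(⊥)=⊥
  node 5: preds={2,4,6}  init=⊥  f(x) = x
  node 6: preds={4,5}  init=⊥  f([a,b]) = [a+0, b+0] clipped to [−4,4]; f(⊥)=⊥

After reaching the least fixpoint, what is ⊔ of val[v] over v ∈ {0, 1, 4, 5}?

Trace (17 dequeues):
  [1] u=0 | in [2,4] | out [2,4] | prev ⊥ | push {}
  [2] u=1 | in ⊥ | out [-1,0] | ==
  [3] u=2 | in ⊥ | out [0,3] | prev ⊥ | push {}
  [4] u=3 | in ⊥ | out ⊥ | ==
  [5] u=4 | in [2,4] | out [2,4] | ==
  [6] u=5 | in [0,4] | out [0,4] | prev ⊥ | push {0,2}
  [7] u=6 | in [0,4] | out [0,4] | prev ⊥ | push {1,3,5}
  [8] u=0 | in [0,4] | out [0,4] | prev [2,4] | push {4}
  [9] u=2 | in [0,4] | out [0,3] | ==
  [10] u=1 | in [0,4] | out [-1,4] | prev [-1,0] | push {}
  [11] u=3 | in [0,4] | out [0,4] | prev ⊥ | push {1}
  [12] u=5 | in [0,4] | out [0,4] | ==
  [13] u=4 | in [0,4] | out [0,4] | prev [2,4] | push {0,5,6}
  [14] u=1 | in [0,4] | out [-1,4] | ==
  [15] u=0 | in [0,4] | out [0,4] | ==
  [16] u=5 | in [0,4] | out [0,4] | ==
  [17] u=6 | in [0,4] | out [0,4] | ==

Converged values:
  [0] [0,4]
  [1] [-1,4]
  [2] [0,3]
  [3] [0,4]
  [4] [0,4]
  [5] [0,4]
  [6] [0,4]

[-1,4]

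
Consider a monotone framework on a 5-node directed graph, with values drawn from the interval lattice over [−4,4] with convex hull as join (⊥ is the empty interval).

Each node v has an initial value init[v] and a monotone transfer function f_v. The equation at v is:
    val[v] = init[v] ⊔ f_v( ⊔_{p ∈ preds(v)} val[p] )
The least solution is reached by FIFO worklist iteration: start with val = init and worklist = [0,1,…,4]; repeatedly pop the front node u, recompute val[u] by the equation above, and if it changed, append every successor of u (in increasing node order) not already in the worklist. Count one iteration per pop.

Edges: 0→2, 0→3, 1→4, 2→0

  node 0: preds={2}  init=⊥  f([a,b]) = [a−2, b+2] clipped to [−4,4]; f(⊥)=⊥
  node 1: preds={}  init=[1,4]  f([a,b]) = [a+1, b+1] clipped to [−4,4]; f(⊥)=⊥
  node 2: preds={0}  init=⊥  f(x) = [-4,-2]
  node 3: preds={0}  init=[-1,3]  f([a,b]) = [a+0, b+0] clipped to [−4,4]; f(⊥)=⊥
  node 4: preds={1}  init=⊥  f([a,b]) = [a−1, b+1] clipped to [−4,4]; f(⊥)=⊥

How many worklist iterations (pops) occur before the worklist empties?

Trace (8 dequeues):
  [1] u=0 | in ⊥ | out ⊥ | ==
  [2] u=1 | in ⊥ | out [1,4] | ==
  [3] u=2 | in ⊥ | out [-4,-2] | prev ⊥ | push {0}
  [4] u=3 | in ⊥ | out [-1,3] | ==
  [5] u=4 | in [1,4] | out [0,4] | prev ⊥ | push {}
  [6] u=0 | in [-4,-2] | out [-4,0] | prev ⊥ | push {2,3}
  [7] u=2 | in [-4,0] | out [-4,-2] | ==
  [8] u=3 | in [-4,0] | out [-4,3] | prev [-1,3] | push {}

Converged values:
  [0] [-4,0]
  [1] [1,4]
  [2] [-4,-2]
  [3] [-4,3]
  [4] [0,4]

8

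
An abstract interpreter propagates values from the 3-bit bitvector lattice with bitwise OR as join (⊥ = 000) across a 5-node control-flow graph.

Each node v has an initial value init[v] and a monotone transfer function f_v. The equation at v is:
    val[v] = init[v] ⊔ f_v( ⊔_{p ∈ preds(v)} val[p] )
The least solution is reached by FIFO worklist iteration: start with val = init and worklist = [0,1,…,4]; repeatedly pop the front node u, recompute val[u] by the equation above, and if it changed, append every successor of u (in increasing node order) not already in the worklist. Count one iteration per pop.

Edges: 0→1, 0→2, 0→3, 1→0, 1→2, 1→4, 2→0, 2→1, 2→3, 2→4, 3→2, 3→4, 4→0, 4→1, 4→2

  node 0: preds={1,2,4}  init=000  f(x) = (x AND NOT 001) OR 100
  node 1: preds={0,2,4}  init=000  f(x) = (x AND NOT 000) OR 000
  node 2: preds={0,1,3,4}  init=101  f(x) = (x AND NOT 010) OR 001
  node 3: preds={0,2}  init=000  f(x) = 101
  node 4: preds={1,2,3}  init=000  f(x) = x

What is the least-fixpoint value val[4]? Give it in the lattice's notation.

101

Worklist (8 pops):
  #1 pop 0: in=101 → 100 (was 000); enqueue []
  #2 pop 1: in=101 → 101 (was 000); enqueue [0]
  #3 pop 2: in=101 → 101 (no change)
  #4 pop 3: in=101 → 101 (was 000); enqueue [2]
  #5 pop 4: in=101 → 101 (was 000); enqueue [1]
  #6 pop 0: in=101 → 100 (no change)
  #7 pop 2: in=101 → 101 (no change)
  #8 pop 1: in=101 → 101 (no change)

Fixpoint:
  val[0] = 100
  val[1] = 101
  val[2] = 101
  val[3] = 101
  val[4] = 101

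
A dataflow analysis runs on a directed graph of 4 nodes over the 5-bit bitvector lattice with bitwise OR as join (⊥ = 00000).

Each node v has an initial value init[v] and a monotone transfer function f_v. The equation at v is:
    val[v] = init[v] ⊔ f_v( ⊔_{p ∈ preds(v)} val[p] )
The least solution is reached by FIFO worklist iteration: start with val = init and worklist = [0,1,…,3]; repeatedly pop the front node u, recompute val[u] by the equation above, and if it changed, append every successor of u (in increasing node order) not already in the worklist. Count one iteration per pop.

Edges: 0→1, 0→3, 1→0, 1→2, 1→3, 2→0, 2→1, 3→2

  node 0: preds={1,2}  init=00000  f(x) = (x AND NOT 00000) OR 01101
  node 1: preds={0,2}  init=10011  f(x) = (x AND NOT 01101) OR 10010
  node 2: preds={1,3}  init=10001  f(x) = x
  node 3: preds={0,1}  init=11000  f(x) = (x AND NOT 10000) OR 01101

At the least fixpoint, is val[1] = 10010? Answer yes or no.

no

Trace (9 dequeues):
  [1] u=0 | in 10011 | out 11111 | prev 00000 | push {}
  [2] u=1 | in 11111 | out 10011 | ==
  [3] u=2 | in 11011 | out 11011 | prev 10001 | push {0,1}
  [4] u=3 | in 11111 | out 11111 | prev 11000 | push {2}
  [5] u=0 | in 11011 | out 11111 | ==
  [6] u=1 | in 11111 | out 10011 | ==
  [7] u=2 | in 11111 | out 11111 | prev 11011 | push {0,1}
  [8] u=0 | in 11111 | out 11111 | ==
  [9] u=1 | in 11111 | out 10011 | ==

Converged values:
  [0] 11111
  [1] 10011
  [2] 11111
  [3] 11111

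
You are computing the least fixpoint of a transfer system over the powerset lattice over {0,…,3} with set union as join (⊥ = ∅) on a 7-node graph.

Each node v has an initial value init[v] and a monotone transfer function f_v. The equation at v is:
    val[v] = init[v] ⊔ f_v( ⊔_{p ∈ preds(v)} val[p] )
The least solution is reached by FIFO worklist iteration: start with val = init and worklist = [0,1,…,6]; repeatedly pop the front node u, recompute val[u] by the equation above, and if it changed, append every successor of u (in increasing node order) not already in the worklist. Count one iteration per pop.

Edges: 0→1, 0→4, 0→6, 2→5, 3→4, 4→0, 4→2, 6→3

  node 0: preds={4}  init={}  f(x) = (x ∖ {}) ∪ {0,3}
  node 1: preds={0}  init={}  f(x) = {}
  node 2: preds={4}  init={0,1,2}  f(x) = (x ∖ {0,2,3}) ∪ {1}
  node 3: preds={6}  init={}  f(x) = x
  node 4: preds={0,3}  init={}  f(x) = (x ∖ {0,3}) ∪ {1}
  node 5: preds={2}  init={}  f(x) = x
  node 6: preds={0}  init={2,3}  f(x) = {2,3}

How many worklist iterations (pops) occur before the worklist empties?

12

Trace (12 dequeues):
  [1] u=0 | in {} | out {0,3} | prev {} | push {}
  [2] u=1 | in {0,3} | out {} | ==
  [3] u=2 | in {} | out {0,1,2} | ==
  [4] u=3 | in {2,3} | out {2,3} | prev {} | push {}
  [5] u=4 | in {0,2,3} | out {1,2} | prev {} | push {0,2}
  [6] u=5 | in {0,1,2} | out {0,1,2} | prev {} | push {}
  [7] u=6 | in {0,3} | out {2,3} | ==
  [8] u=0 | in {1,2} | out {0,1,2,3} | prev {0,3} | push {1,4,6}
  [9] u=2 | in {1,2} | out {0,1,2} | ==
  [10] u=1 | in {0,1,2,3} | out {} | ==
  [11] u=4 | in {0,1,2,3} | out {1,2} | ==
  [12] u=6 | in {0,1,2,3} | out {2,3} | ==

Converged values:
  [0] {0,1,2,3}
  [1] {}
  [2] {0,1,2}
  [3] {2,3}
  [4] {1,2}
  [5] {0,1,2}
  [6] {2,3}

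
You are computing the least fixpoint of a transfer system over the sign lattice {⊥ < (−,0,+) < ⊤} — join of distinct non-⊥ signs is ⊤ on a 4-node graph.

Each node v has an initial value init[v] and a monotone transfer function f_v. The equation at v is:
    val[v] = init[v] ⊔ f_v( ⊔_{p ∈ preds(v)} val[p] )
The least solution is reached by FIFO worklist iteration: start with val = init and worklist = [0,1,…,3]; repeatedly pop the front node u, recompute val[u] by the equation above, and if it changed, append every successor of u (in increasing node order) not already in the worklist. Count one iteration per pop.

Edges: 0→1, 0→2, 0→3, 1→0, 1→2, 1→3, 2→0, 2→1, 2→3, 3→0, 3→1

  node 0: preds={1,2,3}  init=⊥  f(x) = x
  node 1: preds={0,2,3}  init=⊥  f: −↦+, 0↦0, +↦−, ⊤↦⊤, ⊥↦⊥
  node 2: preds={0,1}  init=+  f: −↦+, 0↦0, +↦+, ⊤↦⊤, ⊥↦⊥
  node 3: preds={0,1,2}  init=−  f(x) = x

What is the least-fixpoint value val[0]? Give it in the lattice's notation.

⊤

Iteration log — 6 steps:
  step 1. node 0  ⊔preds=⊤  new=⊤  old=⊥  +wl: 
  step 2. node 1  ⊔preds=⊤  new=⊤  old=⊥  +wl: 0
  step 3. node 2  ⊔preds=⊤  new=⊤  old=+  +wl: 1
  step 4. node 3  ⊔preds=⊤  new=⊤  old=−  +wl: 
  step 5. node 0  ⊔preds=⊤  new=⊤  stable
  step 6. node 1  ⊔preds=⊤  new=⊤  stable

Least fixpoint reached:
  node 0: ⊤
  node 1: ⊤
  node 2: ⊤
  node 3: ⊤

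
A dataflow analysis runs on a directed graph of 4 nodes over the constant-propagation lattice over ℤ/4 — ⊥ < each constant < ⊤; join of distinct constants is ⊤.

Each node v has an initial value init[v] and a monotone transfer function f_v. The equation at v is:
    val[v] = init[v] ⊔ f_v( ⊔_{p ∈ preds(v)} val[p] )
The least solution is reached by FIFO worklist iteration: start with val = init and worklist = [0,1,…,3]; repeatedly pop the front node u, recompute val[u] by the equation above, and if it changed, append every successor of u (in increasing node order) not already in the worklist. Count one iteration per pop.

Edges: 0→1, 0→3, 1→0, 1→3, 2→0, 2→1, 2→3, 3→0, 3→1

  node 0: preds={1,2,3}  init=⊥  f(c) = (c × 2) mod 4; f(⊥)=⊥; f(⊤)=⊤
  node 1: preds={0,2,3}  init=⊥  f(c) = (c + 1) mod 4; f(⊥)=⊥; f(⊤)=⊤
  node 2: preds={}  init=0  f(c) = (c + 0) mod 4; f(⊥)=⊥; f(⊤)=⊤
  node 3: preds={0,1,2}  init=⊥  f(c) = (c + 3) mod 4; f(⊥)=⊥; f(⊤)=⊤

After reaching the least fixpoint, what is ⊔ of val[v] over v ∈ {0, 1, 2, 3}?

⊤

Worklist (8 pops):
  #1 pop 0: in=0 → 0 (was ⊥); enqueue []
  #2 pop 1: in=0 → 1 (was ⊥); enqueue [0]
  #3 pop 2: in=⊥ → 0 (no change)
  #4 pop 3: in=⊤ → ⊤ (was ⊥); enqueue [1]
  #5 pop 0: in=⊤ → ⊤ (was 0); enqueue [3]
  #6 pop 1: in=⊤ → ⊤ (was 1); enqueue [0]
  #7 pop 3: in=⊤ → ⊤ (no change)
  #8 pop 0: in=⊤ → ⊤ (no change)

Fixpoint:
  val[0] = ⊤
  val[1] = ⊤
  val[2] = 0
  val[3] = ⊤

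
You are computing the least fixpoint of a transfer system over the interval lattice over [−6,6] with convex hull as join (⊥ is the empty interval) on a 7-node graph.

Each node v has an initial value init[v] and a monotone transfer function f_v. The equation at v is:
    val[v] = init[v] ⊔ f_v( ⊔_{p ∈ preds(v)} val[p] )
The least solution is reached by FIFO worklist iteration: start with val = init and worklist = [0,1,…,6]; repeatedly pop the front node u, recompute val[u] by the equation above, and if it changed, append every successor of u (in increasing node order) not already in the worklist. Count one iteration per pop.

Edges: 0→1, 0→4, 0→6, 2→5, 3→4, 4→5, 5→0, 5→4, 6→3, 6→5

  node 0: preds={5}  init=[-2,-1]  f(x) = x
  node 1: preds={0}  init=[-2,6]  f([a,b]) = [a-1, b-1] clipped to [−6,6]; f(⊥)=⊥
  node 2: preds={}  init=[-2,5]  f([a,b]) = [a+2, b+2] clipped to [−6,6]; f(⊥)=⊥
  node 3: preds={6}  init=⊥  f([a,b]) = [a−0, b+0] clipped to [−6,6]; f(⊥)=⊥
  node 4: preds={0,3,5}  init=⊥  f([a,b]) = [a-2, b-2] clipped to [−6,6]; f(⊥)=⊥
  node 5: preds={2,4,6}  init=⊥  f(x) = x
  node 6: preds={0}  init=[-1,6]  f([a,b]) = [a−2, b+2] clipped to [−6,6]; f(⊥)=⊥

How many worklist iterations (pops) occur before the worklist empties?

20

Worklist (20 pops):
  #1 pop 0: in=⊥ → [-2,-1] (no change)
  #2 pop 1: in=[-2,-1] → [-3,6] (was [-2,6]); enqueue []
  #3 pop 2: in=⊥ → [-2,5] (no change)
  #4 pop 3: in=[-1,6] → [-1,6] (was ⊥); enqueue []
  #5 pop 4: in=[-2,6] → [-4,4] (was ⊥); enqueue []
  #6 pop 5: in=[-4,6] → [-4,6] (was ⊥); enqueue [0,4]
  #7 pop 6: in=[-2,-1] → [-4,6] (was [-1,6]); enqueue [3,5]
  #8 pop 0: in=[-4,6] → [-4,6] (was [-2,-1]); enqueue [1,6]
  #9 pop 4: in=[-4,6] → [-6,4] (was [-4,4]); enqueue []
  #10 pop 3: in=[-4,6] → [-4,6] (was [-1,6]); enqueue [4]
  #11 pop 5: in=[-6,6] → [-6,6] (was [-4,6]); enqueue [0]
  #12 pop 1: in=[-4,6] → [-5,6] (was [-3,6]); enqueue []
  #13 pop 6: in=[-4,6] → [-6,6] (was [-4,6]); enqueue [3,5]
  #14 pop 4: in=[-6,6] → [-6,4] (no change)
  #15 pop 0: in=[-6,6] → [-6,6] (was [-4,6]); enqueue [1,4,6]
  #16 pop 3: in=[-6,6] → [-6,6] (was [-4,6]); enqueue []
  #17 pop 5: in=[-6,6] → [-6,6] (no change)
  #18 pop 1: in=[-6,6] → [-6,6] (was [-5,6]); enqueue []
  #19 pop 4: in=[-6,6] → [-6,4] (no change)
  #20 pop 6: in=[-6,6] → [-6,6] (no change)

Fixpoint:
  val[0] = [-6,6]
  val[1] = [-6,6]
  val[2] = [-2,5]
  val[3] = [-6,6]
  val[4] = [-6,4]
  val[5] = [-6,6]
  val[6] = [-6,6]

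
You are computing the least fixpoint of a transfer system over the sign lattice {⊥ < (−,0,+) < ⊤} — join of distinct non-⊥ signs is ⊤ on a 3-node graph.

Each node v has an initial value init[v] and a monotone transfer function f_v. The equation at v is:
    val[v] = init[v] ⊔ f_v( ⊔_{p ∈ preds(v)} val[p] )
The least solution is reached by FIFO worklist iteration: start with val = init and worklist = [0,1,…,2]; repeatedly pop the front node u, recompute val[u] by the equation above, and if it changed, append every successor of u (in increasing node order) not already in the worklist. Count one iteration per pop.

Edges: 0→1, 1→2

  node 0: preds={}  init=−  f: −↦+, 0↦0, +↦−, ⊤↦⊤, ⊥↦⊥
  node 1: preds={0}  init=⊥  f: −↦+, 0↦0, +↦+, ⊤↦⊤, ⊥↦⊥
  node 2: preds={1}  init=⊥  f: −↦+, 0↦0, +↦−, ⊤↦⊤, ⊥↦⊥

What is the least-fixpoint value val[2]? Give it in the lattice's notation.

Iteration log — 3 steps:
  step 1. node 0  ⊔preds=⊥  new=−  stable
  step 2. node 1  ⊔preds=−  new=+  old=⊥  +wl: 
  step 3. node 2  ⊔preds=+  new=−  old=⊥  +wl: 

Least fixpoint reached:
  node 0: −
  node 1: +
  node 2: −

−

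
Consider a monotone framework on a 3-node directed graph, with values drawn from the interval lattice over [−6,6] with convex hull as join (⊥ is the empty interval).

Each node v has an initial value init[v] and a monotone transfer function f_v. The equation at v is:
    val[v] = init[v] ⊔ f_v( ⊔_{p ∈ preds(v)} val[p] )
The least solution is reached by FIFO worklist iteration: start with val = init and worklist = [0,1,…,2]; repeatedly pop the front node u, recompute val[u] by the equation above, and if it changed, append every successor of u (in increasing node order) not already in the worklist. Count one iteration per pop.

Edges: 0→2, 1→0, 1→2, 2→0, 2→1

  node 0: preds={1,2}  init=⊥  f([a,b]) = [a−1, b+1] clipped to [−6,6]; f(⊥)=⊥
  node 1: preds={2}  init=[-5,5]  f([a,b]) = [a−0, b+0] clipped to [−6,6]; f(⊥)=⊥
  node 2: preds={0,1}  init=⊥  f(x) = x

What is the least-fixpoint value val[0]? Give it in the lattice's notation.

[-6,6]

Trace (7 dequeues):
  [1] u=0 | in [-5,5] | out [-6,6] | prev ⊥ | push {}
  [2] u=1 | in ⊥ | out [-5,5] | ==
  [3] u=2 | in [-6,6] | out [-6,6] | prev ⊥ | push {0,1}
  [4] u=0 | in [-6,6] | out [-6,6] | ==
  [5] u=1 | in [-6,6] | out [-6,6] | prev [-5,5] | push {0,2}
  [6] u=0 | in [-6,6] | out [-6,6] | ==
  [7] u=2 | in [-6,6] | out [-6,6] | ==

Converged values:
  [0] [-6,6]
  [1] [-6,6]
  [2] [-6,6]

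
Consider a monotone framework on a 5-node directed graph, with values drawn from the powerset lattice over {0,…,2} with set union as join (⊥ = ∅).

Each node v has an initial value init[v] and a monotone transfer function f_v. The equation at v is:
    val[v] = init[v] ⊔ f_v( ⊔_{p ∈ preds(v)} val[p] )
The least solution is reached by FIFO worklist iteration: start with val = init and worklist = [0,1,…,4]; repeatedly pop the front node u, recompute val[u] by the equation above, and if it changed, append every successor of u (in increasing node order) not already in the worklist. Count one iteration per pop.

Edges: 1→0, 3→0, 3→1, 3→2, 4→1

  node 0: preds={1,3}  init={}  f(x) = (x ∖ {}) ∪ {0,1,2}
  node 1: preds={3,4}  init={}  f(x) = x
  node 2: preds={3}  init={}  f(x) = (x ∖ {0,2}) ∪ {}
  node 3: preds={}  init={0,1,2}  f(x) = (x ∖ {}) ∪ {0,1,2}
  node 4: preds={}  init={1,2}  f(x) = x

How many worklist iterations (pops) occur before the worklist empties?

Trace (6 dequeues):
  [1] u=0 | in {0,1,2} | out {0,1,2} | prev {} | push {}
  [2] u=1 | in {0,1,2} | out {0,1,2} | prev {} | push {0}
  [3] u=2 | in {0,1,2} | out {1} | prev {} | push {}
  [4] u=3 | in {} | out {0,1,2} | ==
  [5] u=4 | in {} | out {1,2} | ==
  [6] u=0 | in {0,1,2} | out {0,1,2} | ==

Converged values:
  [0] {0,1,2}
  [1] {0,1,2}
  [2] {1}
  [3] {0,1,2}
  [4] {1,2}

6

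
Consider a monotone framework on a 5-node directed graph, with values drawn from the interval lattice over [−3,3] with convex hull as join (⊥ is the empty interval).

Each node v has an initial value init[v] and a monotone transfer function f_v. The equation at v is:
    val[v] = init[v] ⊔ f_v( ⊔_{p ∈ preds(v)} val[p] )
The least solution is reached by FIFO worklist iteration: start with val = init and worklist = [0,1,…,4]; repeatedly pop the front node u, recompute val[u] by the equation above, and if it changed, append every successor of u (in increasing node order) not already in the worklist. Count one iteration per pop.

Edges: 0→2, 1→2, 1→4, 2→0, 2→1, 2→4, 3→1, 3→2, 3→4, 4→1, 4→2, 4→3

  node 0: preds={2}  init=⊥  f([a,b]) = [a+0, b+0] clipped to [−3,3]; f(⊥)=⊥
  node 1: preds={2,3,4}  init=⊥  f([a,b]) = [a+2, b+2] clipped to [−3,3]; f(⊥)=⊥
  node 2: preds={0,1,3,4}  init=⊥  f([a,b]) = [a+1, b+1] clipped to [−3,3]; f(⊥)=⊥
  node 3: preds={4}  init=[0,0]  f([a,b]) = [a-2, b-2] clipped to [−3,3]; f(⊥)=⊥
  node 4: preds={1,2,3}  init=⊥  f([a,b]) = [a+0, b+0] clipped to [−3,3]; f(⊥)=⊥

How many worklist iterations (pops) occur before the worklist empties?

22

Iteration log — 22 steps:
  step 1. node 0  ⊔preds=⊥  new=⊥  stable
  step 2. node 1  ⊔preds=[0,0]  new=[2,2]  old=⊥  +wl: 
  step 3. node 2  ⊔preds=[0,2]  new=[1,3]  old=⊥  +wl: 0,1
  step 4. node 3  ⊔preds=⊥  new=[0,0]  stable
  step 5. node 4  ⊔preds=[0,3]  new=[0,3]  old=⊥  +wl: 2,3
  step 6. node 0  ⊔preds=[1,3]  new=[1,3]  old=⊥  +wl: 
  step 7. node 1  ⊔preds=[0,3]  new=[2,3]  old=[2,2]  +wl: 4
  step 8. node 2  ⊔preds=[0,3]  new=[1,3]  stable
  step 9. node 3  ⊔preds=[0,3]  new=[-2,1]  old=[0,0]  +wl: 1,2
  step 10. node 4  ⊔preds=[-2,3]  new=[-2,3]  old=[0,3]  +wl: 3
  step 11. node 1  ⊔preds=[-2,3]  new=[0,3]  old=[2,3]  +wl: 4
  step 12. node 2  ⊔preds=[-2,3]  new=[-1,3]  old=[1,3]  +wl: 0,1
  step 13. node 3  ⊔preds=[-2,3]  new=[-3,1]  old=[-2,1]  +wl: 2
  step 14. node 4  ⊔preds=[-3,3]  new=[-3,3]  old=[-2,3]  +wl: 3
  step 15. node 0  ⊔preds=[-1,3]  new=[-1,3]  old=[1,3]  +wl: 
  step 16. node 1  ⊔preds=[-3,3]  new=[-1,3]  old=[0,3]  +wl: 4
  step 17. node 2  ⊔preds=[-3,3]  new=[-2,3]  old=[-1,3]  +wl: 0,1
  step 18. node 3  ⊔preds=[-3,3]  new=[-3,1]  stable
  step 19. node 4  ⊔preds=[-3,3]  new=[-3,3]  stable
  step 20. node 0  ⊔preds=[-2,3]  new=[-2,3]  old=[-1,3]  +wl: 2
  step 21. node 1  ⊔preds=[-3,3]  new=[-1,3]  stable
  step 22. node 2  ⊔preds=[-3,3]  new=[-2,3]  stable

Least fixpoint reached:
  node 0: [-2,3]
  node 1: [-1,3]
  node 2: [-2,3]
  node 3: [-3,1]
  node 4: [-3,3]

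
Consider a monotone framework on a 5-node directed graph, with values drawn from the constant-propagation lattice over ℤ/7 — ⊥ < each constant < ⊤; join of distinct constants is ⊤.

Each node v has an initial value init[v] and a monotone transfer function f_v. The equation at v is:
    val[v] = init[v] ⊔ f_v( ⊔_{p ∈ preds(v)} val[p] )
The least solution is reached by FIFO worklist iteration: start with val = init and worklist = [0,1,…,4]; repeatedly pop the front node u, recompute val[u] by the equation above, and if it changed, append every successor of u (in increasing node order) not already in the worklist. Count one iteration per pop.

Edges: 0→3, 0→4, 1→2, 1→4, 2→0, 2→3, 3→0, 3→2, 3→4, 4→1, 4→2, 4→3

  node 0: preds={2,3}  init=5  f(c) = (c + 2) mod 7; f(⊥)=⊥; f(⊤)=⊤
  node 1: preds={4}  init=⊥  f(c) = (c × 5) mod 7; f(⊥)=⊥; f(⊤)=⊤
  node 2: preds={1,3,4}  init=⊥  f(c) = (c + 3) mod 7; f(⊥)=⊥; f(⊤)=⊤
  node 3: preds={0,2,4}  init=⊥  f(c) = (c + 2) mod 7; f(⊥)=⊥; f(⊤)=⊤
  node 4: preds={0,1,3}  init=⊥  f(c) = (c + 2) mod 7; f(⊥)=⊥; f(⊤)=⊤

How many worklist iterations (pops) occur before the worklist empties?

Trace (12 dequeues):
  [1] u=0 | in ⊥ | out 5 | ==
  [2] u=1 | in ⊥ | out ⊥ | ==
  [3] u=2 | in ⊥ | out ⊥ | ==
  [4] u=3 | in 5 | out 0 | prev ⊥ | push {0,2}
  [5] u=4 | in ⊤ | out ⊤ | prev ⊥ | push {1,3}
  [6] u=0 | in 0 | out ⊤ | prev 5 | push {4}
  [7] u=2 | in ⊤ | out ⊤ | prev ⊥ | push {0}
  [8] u=1 | in ⊤ | out ⊤ | prev ⊥ | push {2}
  [9] u=3 | in ⊤ | out ⊤ | prev 0 | push {}
  [10] u=4 | in ⊤ | out ⊤ | ==
  [11] u=0 | in ⊤ | out ⊤ | ==
  [12] u=2 | in ⊤ | out ⊤ | ==

Converged values:
  [0] ⊤
  [1] ⊤
  [2] ⊤
  [3] ⊤
  [4] ⊤

12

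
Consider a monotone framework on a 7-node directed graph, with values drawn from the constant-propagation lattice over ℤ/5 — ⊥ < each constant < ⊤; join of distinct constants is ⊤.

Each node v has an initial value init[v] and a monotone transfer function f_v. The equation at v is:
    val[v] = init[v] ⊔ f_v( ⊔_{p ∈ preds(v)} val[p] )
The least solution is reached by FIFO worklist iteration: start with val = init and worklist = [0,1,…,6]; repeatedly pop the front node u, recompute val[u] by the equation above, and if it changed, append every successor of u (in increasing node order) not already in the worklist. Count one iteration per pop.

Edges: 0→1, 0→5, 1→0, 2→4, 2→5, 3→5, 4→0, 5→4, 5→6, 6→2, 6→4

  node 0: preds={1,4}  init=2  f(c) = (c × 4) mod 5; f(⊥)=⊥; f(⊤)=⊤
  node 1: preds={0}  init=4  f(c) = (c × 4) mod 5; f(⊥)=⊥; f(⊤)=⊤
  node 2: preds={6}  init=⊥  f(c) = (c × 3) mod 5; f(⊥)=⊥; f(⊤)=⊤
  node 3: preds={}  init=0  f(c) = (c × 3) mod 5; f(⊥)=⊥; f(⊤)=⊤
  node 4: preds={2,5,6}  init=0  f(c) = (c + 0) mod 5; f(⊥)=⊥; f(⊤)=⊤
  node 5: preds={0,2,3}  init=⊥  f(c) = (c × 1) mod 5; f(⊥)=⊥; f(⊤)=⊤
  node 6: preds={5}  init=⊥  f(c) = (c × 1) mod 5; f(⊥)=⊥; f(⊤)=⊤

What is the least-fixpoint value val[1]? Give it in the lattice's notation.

Worklist (13 pops):
  #1 pop 0: in=⊤ → ⊤ (was 2); enqueue []
  #2 pop 1: in=⊤ → ⊤ (was 4); enqueue [0]
  #3 pop 2: in=⊥ → ⊥ (no change)
  #4 pop 3: in=⊥ → 0 (no change)
  #5 pop 4: in=⊥ → 0 (no change)
  #6 pop 5: in=⊤ → ⊤ (was ⊥); enqueue [4]
  #7 pop 6: in=⊤ → ⊤ (was ⊥); enqueue [2]
  #8 pop 0: in=⊤ → ⊤ (no change)
  #9 pop 4: in=⊤ → ⊤ (was 0); enqueue [0]
  #10 pop 2: in=⊤ → ⊤ (was ⊥); enqueue [4,5]
  #11 pop 0: in=⊤ → ⊤ (no change)
  #12 pop 4: in=⊤ → ⊤ (no change)
  #13 pop 5: in=⊤ → ⊤ (no change)

Fixpoint:
  val[0] = ⊤
  val[1] = ⊤
  val[2] = ⊤
  val[3] = 0
  val[4] = ⊤
  val[5] = ⊤
  val[6] = ⊤

⊤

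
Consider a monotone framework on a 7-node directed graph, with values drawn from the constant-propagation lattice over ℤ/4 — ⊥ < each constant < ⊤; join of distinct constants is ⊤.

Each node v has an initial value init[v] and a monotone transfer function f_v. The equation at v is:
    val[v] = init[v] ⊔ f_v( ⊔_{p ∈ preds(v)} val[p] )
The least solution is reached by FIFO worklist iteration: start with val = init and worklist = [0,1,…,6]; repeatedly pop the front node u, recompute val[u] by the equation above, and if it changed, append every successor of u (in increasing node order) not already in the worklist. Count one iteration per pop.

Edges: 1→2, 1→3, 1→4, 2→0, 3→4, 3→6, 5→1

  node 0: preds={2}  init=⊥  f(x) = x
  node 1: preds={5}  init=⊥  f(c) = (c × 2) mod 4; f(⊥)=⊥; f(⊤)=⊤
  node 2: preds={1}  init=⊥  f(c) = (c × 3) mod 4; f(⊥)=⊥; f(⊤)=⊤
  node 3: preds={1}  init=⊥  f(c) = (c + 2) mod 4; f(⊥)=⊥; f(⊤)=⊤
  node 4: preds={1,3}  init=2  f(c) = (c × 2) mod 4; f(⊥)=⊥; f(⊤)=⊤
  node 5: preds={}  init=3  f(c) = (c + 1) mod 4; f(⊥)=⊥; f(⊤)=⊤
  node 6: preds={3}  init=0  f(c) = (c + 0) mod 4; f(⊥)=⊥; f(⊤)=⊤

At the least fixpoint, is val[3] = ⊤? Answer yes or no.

Trace (8 dequeues):
  [1] u=0 | in ⊥ | out ⊥ | ==
  [2] u=1 | in 3 | out 2 | prev ⊥ | push {}
  [3] u=2 | in 2 | out 2 | prev ⊥ | push {0}
  [4] u=3 | in 2 | out 0 | prev ⊥ | push {}
  [5] u=4 | in ⊤ | out ⊤ | prev 2 | push {}
  [6] u=5 | in ⊥ | out 3 | ==
  [7] u=6 | in 0 | out 0 | ==
  [8] u=0 | in 2 | out 2 | prev ⊥ | push {}

Converged values:
  [0] 2
  [1] 2
  [2] 2
  [3] 0
  [4] ⊤
  [5] 3
  [6] 0

no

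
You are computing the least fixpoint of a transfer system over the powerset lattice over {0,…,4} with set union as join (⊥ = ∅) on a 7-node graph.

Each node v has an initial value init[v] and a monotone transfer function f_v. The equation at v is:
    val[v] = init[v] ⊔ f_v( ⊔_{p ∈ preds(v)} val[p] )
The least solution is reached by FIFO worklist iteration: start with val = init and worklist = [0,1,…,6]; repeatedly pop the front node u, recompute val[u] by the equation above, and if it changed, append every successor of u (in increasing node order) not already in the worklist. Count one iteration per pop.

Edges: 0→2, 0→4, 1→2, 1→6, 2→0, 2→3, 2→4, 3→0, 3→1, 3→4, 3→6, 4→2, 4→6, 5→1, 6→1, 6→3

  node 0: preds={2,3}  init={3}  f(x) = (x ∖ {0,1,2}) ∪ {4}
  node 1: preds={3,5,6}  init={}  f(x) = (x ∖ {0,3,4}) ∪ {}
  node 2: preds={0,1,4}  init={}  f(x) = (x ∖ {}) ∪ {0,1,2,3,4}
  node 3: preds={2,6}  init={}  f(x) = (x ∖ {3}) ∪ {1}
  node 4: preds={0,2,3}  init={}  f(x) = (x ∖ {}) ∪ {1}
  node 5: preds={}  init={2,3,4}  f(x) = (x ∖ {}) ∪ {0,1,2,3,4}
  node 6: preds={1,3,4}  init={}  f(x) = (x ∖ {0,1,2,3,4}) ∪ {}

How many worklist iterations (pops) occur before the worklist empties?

Iteration log — 11 steps:
  step 1. node 0  ⊔preds={}  new={3,4}  old={3}  +wl: 
  step 2. node 1  ⊔preds={2,3,4}  new={2}  old={}  +wl: 
  step 3. node 2  ⊔preds={2,3,4}  new={0,1,2,3,4}  old={}  +wl: 0
  step 4. node 3  ⊔preds={0,1,2,3,4}  new={0,1,2,4}  old={}  +wl: 1
  step 5. node 4  ⊔preds={0,1,2,3,4}  new={0,1,2,3,4}  old={}  +wl: 2
  step 6. node 5  ⊔preds={}  new={0,1,2,3,4}  old={2,3,4}  +wl: 
  step 7. node 6  ⊔preds={0,1,2,3,4}  new={}  stable
  step 8. node 0  ⊔preds={0,1,2,3,4}  new={3,4}  stable
  step 9. node 1  ⊔preds={0,1,2,3,4}  new={1,2}  old={2}  +wl: 6
  step 10. node 2  ⊔preds={0,1,2,3,4}  new={0,1,2,3,4}  stable
  step 11. node 6  ⊔preds={0,1,2,3,4}  new={}  stable

Least fixpoint reached:
  node 0: {3,4}
  node 1: {1,2}
  node 2: {0,1,2,3,4}
  node 3: {0,1,2,4}
  node 4: {0,1,2,3,4}
  node 5: {0,1,2,3,4}
  node 6: {}

11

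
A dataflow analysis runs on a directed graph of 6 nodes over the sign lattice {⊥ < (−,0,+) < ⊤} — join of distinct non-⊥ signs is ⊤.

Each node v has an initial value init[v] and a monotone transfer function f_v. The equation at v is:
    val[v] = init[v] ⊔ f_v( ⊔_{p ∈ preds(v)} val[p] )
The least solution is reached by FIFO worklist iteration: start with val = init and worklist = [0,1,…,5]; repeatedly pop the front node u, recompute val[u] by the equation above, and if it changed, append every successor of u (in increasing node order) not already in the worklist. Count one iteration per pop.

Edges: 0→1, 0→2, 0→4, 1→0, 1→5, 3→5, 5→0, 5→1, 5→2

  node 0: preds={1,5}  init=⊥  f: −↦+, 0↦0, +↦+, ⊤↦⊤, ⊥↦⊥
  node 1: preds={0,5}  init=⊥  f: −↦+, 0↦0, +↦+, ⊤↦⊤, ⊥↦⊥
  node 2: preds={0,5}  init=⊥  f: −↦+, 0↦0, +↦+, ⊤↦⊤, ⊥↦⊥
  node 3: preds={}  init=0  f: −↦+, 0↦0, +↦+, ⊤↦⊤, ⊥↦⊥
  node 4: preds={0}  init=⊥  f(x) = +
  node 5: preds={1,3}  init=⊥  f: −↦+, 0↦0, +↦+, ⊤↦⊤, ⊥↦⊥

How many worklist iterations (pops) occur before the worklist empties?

12

Worklist (12 pops):
  #1 pop 0: in=⊥ → ⊥ (no change)
  #2 pop 1: in=⊥ → ⊥ (no change)
  #3 pop 2: in=⊥ → ⊥ (no change)
  #4 pop 3: in=⊥ → 0 (no change)
  #5 pop 4: in=⊥ → + (was ⊥); enqueue []
  #6 pop 5: in=0 → 0 (was ⊥); enqueue [0,1,2]
  #7 pop 0: in=0 → 0 (was ⊥); enqueue [4]
  #8 pop 1: in=0 → 0 (was ⊥); enqueue [0,5]
  #9 pop 2: in=0 → 0 (was ⊥); enqueue []
  #10 pop 4: in=0 → + (no change)
  #11 pop 0: in=0 → 0 (no change)
  #12 pop 5: in=0 → 0 (no change)

Fixpoint:
  val[0] = 0
  val[1] = 0
  val[2] = 0
  val[3] = 0
  val[4] = +
  val[5] = 0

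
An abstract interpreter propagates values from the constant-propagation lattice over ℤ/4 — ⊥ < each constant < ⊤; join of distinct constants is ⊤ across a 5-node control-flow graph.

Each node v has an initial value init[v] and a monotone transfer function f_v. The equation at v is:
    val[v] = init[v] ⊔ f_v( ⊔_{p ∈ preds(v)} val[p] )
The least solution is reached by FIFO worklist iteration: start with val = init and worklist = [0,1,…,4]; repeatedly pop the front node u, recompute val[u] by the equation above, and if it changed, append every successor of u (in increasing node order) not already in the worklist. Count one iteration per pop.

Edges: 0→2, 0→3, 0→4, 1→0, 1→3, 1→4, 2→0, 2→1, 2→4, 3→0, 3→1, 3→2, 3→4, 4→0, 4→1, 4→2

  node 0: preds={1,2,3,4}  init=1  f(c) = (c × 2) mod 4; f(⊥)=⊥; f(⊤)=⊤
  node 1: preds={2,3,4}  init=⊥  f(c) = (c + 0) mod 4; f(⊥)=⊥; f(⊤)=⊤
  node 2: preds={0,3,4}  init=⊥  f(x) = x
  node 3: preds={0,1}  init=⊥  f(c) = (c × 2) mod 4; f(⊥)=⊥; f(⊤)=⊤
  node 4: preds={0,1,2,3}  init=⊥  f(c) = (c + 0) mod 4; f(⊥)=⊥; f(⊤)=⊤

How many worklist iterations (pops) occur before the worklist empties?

Trace (13 dequeues):
  [1] u=0 | in ⊥ | out 1 | ==
  [2] u=1 | in ⊥ | out ⊥ | ==
  [3] u=2 | in 1 | out 1 | prev ⊥ | push {0,1}
  [4] u=3 | in 1 | out 2 | prev ⊥ | push {2}
  [5] u=4 | in ⊤ | out ⊤ | prev ⊥ | push {}
  [6] u=0 | in ⊤ | out ⊤ | prev 1 | push {3,4}
  [7] u=1 | in ⊤ | out ⊤ | prev ⊥ | push {0}
  [8] u=2 | in ⊤ | out ⊤ | prev 1 | push {1}
  [9] u=3 | in ⊤ | out ⊤ | prev 2 | push {2}
  [10] u=4 | in ⊤ | out ⊤ | ==
  [11] u=0 | in ⊤ | out ⊤ | ==
  [12] u=1 | in ⊤ | out ⊤ | ==
  [13] u=2 | in ⊤ | out ⊤ | ==

Converged values:
  [0] ⊤
  [1] ⊤
  [2] ⊤
  [3] ⊤
  [4] ⊤

13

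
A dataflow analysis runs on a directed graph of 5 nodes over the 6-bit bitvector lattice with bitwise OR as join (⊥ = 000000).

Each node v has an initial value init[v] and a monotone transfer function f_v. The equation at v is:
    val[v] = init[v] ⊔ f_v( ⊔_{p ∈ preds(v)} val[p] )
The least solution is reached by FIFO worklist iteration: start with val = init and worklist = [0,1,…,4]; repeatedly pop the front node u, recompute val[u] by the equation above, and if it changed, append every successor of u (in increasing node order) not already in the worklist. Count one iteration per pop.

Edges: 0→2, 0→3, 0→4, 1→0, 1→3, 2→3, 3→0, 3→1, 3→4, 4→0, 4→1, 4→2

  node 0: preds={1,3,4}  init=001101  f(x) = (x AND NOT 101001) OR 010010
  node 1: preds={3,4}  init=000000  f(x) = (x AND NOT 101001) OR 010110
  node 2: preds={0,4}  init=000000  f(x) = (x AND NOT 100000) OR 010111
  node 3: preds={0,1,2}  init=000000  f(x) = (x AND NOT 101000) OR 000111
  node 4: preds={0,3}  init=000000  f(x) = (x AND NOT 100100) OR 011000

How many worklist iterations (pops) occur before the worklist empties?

8

Trace (8 dequeues):
  [1] u=0 | in 000000 | out 011111 | prev 001101 | push {}
  [2] u=1 | in 000000 | out 010110 | prev 000000 | push {0}
  [3] u=2 | in 011111 | out 011111 | prev 000000 | push {}
  [4] u=3 | in 011111 | out 010111 | prev 000000 | push {1}
  [5] u=4 | in 011111 | out 011011 | prev 000000 | push {2}
  [6] u=0 | in 011111 | out 011111 | ==
  [7] u=1 | in 011111 | out 010110 | ==
  [8] u=2 | in 011111 | out 011111 | ==

Converged values:
  [0] 011111
  [1] 010110
  [2] 011111
  [3] 010111
  [4] 011011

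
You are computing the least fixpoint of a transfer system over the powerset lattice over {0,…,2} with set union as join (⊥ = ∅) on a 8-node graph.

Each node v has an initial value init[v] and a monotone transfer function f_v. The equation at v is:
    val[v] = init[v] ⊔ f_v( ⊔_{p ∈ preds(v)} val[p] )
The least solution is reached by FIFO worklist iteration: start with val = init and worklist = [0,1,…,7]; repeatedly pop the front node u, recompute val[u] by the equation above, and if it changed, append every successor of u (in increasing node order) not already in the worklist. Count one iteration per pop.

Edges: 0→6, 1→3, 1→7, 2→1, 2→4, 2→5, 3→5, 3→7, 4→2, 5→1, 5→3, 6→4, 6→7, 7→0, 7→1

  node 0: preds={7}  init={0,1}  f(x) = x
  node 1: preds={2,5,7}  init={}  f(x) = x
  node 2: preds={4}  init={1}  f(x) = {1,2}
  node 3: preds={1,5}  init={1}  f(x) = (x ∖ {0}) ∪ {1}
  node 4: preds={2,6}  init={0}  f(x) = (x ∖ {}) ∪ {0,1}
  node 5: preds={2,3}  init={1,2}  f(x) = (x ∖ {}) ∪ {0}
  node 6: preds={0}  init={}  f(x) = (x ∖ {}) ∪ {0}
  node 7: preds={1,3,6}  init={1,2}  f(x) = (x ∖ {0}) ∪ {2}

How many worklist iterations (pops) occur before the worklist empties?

13

Worklist (13 pops):
  #1 pop 0: in={1,2} → {0,1,2} (was {0,1}); enqueue []
  #2 pop 1: in={1,2} → {1,2} (was {}); enqueue []
  #3 pop 2: in={0} → {1,2} (was {1}); enqueue [1]
  #4 pop 3: in={1,2} → {1,2} (was {1}); enqueue []
  #5 pop 4: in={1,2} → {0,1,2} (was {0}); enqueue [2]
  #6 pop 5: in={1,2} → {0,1,2} (was {1,2}); enqueue [3]
  #7 pop 6: in={0,1,2} → {0,1,2} (was {}); enqueue [4]
  #8 pop 7: in={0,1,2} → {1,2} (no change)
  #9 pop 1: in={0,1,2} → {0,1,2} (was {1,2}); enqueue [7]
  #10 pop 2: in={0,1,2} → {1,2} (no change)
  #11 pop 3: in={0,1,2} → {1,2} (no change)
  #12 pop 4: in={0,1,2} → {0,1,2} (no change)
  #13 pop 7: in={0,1,2} → {1,2} (no change)

Fixpoint:
  val[0] = {0,1,2}
  val[1] = {0,1,2}
  val[2] = {1,2}
  val[3] = {1,2}
  val[4] = {0,1,2}
  val[5] = {0,1,2}
  val[6] = {0,1,2}
  val[7] = {1,2}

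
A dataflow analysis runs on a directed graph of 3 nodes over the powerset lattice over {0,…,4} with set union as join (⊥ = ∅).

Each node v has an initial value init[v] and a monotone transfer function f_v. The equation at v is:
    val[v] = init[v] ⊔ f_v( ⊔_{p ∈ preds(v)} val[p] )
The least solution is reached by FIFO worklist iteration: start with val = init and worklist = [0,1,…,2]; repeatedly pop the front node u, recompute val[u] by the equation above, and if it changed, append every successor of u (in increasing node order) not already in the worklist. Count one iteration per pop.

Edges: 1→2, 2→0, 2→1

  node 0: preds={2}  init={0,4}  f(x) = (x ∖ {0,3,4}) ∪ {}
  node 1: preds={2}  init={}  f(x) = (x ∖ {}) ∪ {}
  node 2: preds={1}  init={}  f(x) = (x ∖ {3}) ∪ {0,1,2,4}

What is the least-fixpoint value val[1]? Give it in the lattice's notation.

{0,1,2,4}

Worklist (6 pops):
  #1 pop 0: in={} → {0,4} (no change)
  #2 pop 1: in={} → {} (no change)
  #3 pop 2: in={} → {0,1,2,4} (was {}); enqueue [0,1]
  #4 pop 0: in={0,1,2,4} → {0,1,2,4} (was {0,4}); enqueue []
  #5 pop 1: in={0,1,2,4} → {0,1,2,4} (was {}); enqueue [2]
  #6 pop 2: in={0,1,2,4} → {0,1,2,4} (no change)

Fixpoint:
  val[0] = {0,1,2,4}
  val[1] = {0,1,2,4}
  val[2] = {0,1,2,4}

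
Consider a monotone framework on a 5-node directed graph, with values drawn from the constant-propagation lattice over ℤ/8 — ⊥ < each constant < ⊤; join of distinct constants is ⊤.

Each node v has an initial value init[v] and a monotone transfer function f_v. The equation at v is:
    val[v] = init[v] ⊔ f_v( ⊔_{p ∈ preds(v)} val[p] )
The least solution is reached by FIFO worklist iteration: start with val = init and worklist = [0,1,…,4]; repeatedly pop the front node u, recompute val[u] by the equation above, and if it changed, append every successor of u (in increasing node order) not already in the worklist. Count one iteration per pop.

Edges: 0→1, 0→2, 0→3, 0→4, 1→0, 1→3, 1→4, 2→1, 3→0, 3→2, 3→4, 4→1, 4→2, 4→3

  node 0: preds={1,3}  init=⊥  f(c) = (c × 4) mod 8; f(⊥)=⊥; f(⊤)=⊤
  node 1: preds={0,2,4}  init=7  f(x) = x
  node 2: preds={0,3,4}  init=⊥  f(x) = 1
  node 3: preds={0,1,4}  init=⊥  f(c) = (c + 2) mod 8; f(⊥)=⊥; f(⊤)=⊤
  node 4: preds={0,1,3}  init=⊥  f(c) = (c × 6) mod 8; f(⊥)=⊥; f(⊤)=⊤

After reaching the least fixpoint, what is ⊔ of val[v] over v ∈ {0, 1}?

⊤

Worklist (10 pops):
  #1 pop 0: in=7 → 4 (was ⊥); enqueue []
  #2 pop 1: in=4 → ⊤ (was 7); enqueue [0]
  #3 pop 2: in=4 → 1 (was ⊥); enqueue [1]
  #4 pop 3: in=⊤ → ⊤ (was ⊥); enqueue [2]
  #5 pop 4: in=⊤ → ⊤ (was ⊥); enqueue [3]
  #6 pop 0: in=⊤ → ⊤ (was 4); enqueue [4]
  #7 pop 1: in=⊤ → ⊤ (no change)
  #8 pop 2: in=⊤ → 1 (no change)
  #9 pop 3: in=⊤ → ⊤ (no change)
  #10 pop 4: in=⊤ → ⊤ (no change)

Fixpoint:
  val[0] = ⊤
  val[1] = ⊤
  val[2] = 1
  val[3] = ⊤
  val[4] = ⊤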